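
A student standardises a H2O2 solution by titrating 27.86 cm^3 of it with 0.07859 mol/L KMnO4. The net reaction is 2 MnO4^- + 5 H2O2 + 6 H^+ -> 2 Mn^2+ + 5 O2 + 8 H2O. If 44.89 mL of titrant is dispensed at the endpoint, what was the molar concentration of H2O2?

0.317 M

n(KMnO4) = 0.07859 x 0.04489 = 0.003528 mol.
From the balanced equation, 2 mol KMnO4 reacts with 5 mol H2O2, so n(H2O2) = 0.003528 x 5/2 = 0.008820 mol.
[H2O2] = 0.008820 / 0.02786 L = 0.317 M.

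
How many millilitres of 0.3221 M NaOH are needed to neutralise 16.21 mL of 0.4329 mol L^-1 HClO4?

n(HClO4) = 0.4329 mol/L x 0.01621 L = 0.007017 mol.
At equivalence n(NaOH) = n(HClO4) = 0.007017 mol.
V(NaOH) = 0.007017 / 0.3221 = 0.02179 L = 21.8 mL.

21.8 mL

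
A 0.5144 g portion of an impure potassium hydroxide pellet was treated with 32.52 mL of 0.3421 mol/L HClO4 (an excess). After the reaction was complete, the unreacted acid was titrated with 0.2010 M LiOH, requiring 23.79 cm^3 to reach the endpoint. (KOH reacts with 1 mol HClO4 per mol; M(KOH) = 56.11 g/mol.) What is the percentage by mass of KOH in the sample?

Total n(HClO4) added = 0.3421 x 0.03252 = 0.01113 mol.
n(LiOH) used = 0.2010 x 0.02379 = 0.004782 mol, which equals the excess n(HClO4).
So n(HClO4) consumed by the sample = 0.01113 - 0.004782 = 0.006343 mol.
n(KOH) = 0.006343 / 1 = 0.006343 mol.
mass KOH = 0.006343 x 56.11 = 0.3559 g, so %KOH = 0.3559/0.5144 x 100 = 69.2%.

69.2%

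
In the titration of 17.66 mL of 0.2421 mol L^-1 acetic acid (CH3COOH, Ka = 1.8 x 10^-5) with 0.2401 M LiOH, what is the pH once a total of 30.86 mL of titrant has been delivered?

n(acid) = 0.2421 x 0.01766 = 0.004275 mol; n(LiOH) added = 0.2401 x 0.03086 = 0.007409 mol.
Base is in excess by 0.007409 - 0.004275 = 0.003134 mol in a total volume of 0.04852 L.
[OH^-] = 0.003134/0.04852 = 0.06459 M, so pOH = 1.19 and pH = 14.00 - 1.19 = 12.81.

12.81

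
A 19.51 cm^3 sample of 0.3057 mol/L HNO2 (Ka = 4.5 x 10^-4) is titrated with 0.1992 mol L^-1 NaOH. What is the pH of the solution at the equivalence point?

n(HNO2) = 0.3057 x 0.01951 = 0.005964 mol; V(NaOH) at equivalence = 0.005964/0.1992 = 0.02994 L.
At equivalence all the acid is converted to NO2-; total volume = 0.01951 + 0.02994 = 0.04945 L, so [NO2-] = 0.005964/0.04945 = 0.1206 M.
Kb = Kw/Ka = 1.0e-14 / 4.5 x 10^-4 = 2.22e-11.
[OH^-] = sqrt(Kb x [NO2-]) = sqrt(2.22e-11 x 0.1206) = 1.64e-6 M.
pOH = 5.79, so pH = 14.00 - 5.79 = 8.21.

8.21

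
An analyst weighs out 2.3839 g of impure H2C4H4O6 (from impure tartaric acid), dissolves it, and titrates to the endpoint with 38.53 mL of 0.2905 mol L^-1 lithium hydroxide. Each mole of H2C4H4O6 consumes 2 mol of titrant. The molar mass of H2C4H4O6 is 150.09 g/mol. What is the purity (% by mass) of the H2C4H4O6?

n(LiOH) = 0.2905 x 0.03853 = 0.01119 mol.
n(H2C4H4O6) = 0.01119 / 2 = 0.005596 mol.
mass of H2C4H4O6 = 0.005596 x 150.09 = 0.8400 g.
% purity = 0.8400 / 2.3839 x 100 = 35.2%.

35.2%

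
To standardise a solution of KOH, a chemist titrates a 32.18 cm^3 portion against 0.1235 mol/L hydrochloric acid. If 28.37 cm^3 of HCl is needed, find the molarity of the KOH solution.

0.109 M

n(HCl) delivered = 0.1235 x 0.02837 = 0.003504 mol.
For a 1:1 reaction, n(KOH) = 0.003504 mol.
[KOH] = 0.003504 mol / 0.03218 L = 0.109 M.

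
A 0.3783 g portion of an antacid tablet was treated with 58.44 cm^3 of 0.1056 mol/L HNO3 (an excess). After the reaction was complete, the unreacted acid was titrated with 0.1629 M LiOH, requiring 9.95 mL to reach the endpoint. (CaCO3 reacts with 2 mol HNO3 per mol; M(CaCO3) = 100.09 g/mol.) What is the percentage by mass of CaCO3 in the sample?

60.2%

Total n(HNO3) added = 0.1056 x 0.05844 = 0.006171 mol.
n(LiOH) used = 0.1629 x 0.009950 = 0.001621 mol, which equals the excess n(HNO3).
So n(HNO3) consumed by the sample = 0.006171 - 0.001621 = 0.004550 mol.
n(CaCO3) = 0.004550 / 2 = 0.002275 mol.
mass CaCO3 = 0.002275 x 100.09 = 0.2277 g, so %CaCO3 = 0.2277/0.3783 x 100 = 60.2%.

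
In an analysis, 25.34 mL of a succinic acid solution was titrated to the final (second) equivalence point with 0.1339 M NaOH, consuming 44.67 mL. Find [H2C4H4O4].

0.118 M

n(NaOH) = 0.1339 x 0.04467 = 0.005981 mol.
At the final (second) equivalence point, 2 mol OH^- react per mol H2C4H4O4, so n(H2C4H4O4) = 0.005981 / 2 = 0.002991 mol.
[H2C4H4O4] = 0.002991 / 0.02534 L = 0.118 M.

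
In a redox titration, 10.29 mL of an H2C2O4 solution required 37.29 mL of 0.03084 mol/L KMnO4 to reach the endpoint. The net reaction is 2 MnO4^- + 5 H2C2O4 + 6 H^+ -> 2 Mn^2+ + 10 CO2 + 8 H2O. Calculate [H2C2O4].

0.279 M

n(KMnO4) = 0.03084 x 0.03729 = 0.001150 mol.
From the balanced equation, 2 mol KMnO4 reacts with 5 mol H2C2O4, so n(H2C2O4) = 0.001150 x 5/2 = 0.002875 mol.
[H2C2O4] = 0.002875 / 0.01029 L = 0.279 M.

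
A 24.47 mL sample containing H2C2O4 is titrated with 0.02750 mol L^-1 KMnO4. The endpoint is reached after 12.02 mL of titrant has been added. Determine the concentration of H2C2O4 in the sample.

0.0338 M

n(KMnO4) = 0.02750 x 0.01202 = 0.0003305 mol.
From the balanced equation, 2 mol KMnO4 reacts with 5 mol H2C2O4, so n(H2C2O4) = 0.0003305 x 5/2 = 0.0008264 mol.
[H2C2O4] = 0.0008264 / 0.02447 L = 0.0338 M.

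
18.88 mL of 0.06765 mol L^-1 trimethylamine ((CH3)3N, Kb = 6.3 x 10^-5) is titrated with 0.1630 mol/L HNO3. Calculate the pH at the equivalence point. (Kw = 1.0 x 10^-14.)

5.56

n((CH3)3N) = 0.06765 x 0.01888 = 0.001277 mol; V(HNO3) at equivalence = 0.001277/0.1630 = 0.007836 L.
At equivalence the base is fully converted to (CH3)3NH+; total volume = 0.02672 L, so [(CH3)3NH+] = 0.001277/0.02672 = 0.04781 M.
Ka((CH3)3NH+) = Kw/Kb = 1.0e-14 / 6.3 x 10^-5 = 1.59e-10.
[H^+] = sqrt(Ka x [(CH3)3NH+]) = sqrt(1.59e-10 x 0.04781) = 2.75e-6 M.
pH = -log(2.75e-6) = 5.56.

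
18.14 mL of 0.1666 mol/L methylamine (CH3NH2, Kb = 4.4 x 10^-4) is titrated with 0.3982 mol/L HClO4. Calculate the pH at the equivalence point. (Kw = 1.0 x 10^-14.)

5.79

n(CH3NH2) = 0.1666 x 0.01814 = 0.003022 mol; V(HClO4) at equivalence = 0.003022/0.3982 = 0.007589 L.
At equivalence the base is fully converted to CH3NH3+; total volume = 0.02573 L, so [CH3NH3+] = 0.003022/0.02573 = 0.1175 M.
Ka(CH3NH3+) = Kw/Kb = 1.0e-14 / 4.4 x 10^-4 = 2.27e-11.
[H^+] = sqrt(Ka x [CH3NH3+]) = sqrt(2.27e-11 x 0.1175) = 1.63e-6 M.
pH = -log(1.63e-6) = 5.79.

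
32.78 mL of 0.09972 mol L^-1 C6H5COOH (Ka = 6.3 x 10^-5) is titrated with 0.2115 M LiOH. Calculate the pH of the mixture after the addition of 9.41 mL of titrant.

Initial n(C6H5COOH) = 0.09972 x 0.03278 = 0.003269 mol.
n(LiOH) added = 0.2115 x 0.009410 = 0.001990 mol, converting that many moles of C6H5COOH to C6H5COO-.
Remaining n(C6H5COOH) = 0.001279 mol; n(C6H5COO-) = 0.001990 mol.
By Henderson-Hasselbalch, pH = pKa + log([A^-]/[HA]) = 4.20 + log(0.001990/0.001279) = 4.20 + (+0.19) = 4.39.

4.39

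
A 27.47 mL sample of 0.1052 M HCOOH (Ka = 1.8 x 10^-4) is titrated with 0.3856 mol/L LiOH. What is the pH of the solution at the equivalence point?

n(HCOOH) = 0.1052 x 0.02747 = 0.002890 mol; V(LiOH) at equivalence = 0.002890/0.3856 = 0.007494 L.
At equivalence all the acid is converted to HCOO-; total volume = 0.02747 + 0.007494 = 0.03496 L, so [HCOO-] = 0.002890/0.03496 = 0.08265 M.
Kb = Kw/Ka = 1.0e-14 / 1.8 x 10^-4 = 5.56e-11.
[OH^-] = sqrt(Kb x [HCOO-]) = sqrt(5.56e-11 x 0.08265) = 2.14e-6 M.
pOH = 5.67, so pH = 14.00 - 5.67 = 8.33.

8.33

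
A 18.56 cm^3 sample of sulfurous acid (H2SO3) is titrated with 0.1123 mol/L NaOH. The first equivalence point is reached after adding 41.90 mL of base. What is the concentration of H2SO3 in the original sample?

0.254 M

n(NaOH) = 0.1123 x 0.04190 = 0.004705 mol.
At the first equivalence point, 1 mol OH^- react per mol H2SO3, so n(H2SO3) = 0.004705 / 1 = 0.004705 mol.
[H2SO3] = 0.004705 / 0.01856 L = 0.254 M.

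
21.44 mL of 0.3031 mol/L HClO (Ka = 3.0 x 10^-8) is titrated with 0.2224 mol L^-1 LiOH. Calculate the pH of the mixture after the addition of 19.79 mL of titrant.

Initial n(HClO) = 0.3031 x 0.02144 = 0.006498 mol.
n(LiOH) added = 0.2224 x 0.01979 = 0.004401 mol, converting that many moles of HClO to ClO-.
Remaining n(HClO) = 0.002097 mol; n(ClO-) = 0.004401 mol.
By Henderson-Hasselbalch, pH = pKa + log([A^-]/[HA]) = 7.52 + log(0.004401/0.002097) = 7.52 + (+0.32) = 7.84.

7.84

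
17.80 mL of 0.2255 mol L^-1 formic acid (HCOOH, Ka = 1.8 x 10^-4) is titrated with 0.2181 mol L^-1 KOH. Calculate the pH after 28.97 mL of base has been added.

12.69

n(acid) = 0.2255 x 0.01780 = 0.004014 mol; n(KOH) added = 0.2181 x 0.02897 = 0.006318 mol.
Base is in excess by 0.006318 - 0.004014 = 0.002304 mol in a total volume of 0.04677 L.
[OH^-] = 0.002304/0.04677 = 0.04927 M, so pOH = 1.31 and pH = 14.00 - 1.31 = 12.69.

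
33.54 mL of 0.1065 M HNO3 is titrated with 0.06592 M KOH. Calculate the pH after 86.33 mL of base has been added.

12.25

n(acid) = 0.1065 x 0.03354 = 0.003572 mol; n(KOH) added = 0.06592 x 0.08633 = 0.005691 mol.
Base is in excess by 0.005691 - 0.003572 = 0.002119 mol in a total volume of 0.1199 L.
[OH^-] = 0.002119/0.1199 = 0.01768 M, so pOH = 1.75 and pH = 14.00 - 1.75 = 12.25.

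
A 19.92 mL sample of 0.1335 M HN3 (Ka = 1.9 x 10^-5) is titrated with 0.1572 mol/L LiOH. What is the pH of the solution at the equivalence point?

8.79

n(HN3) = 0.1335 x 0.01992 = 0.002659 mol; V(LiOH) at equivalence = 0.002659/0.1572 = 0.01692 L.
At equivalence all the acid is converted to N3-; total volume = 0.01992 + 0.01692 = 0.03684 L, so [N3-] = 0.002659/0.03684 = 0.07219 M.
Kb = Kw/Ka = 1.0e-14 / 1.9 x 10^-5 = 5.26e-10.
[OH^-] = sqrt(Kb x [N3-]) = sqrt(5.26e-10 x 0.07219) = 6.16e-6 M.
pOH = 5.21, so pH = 14.00 - 5.21 = 8.79.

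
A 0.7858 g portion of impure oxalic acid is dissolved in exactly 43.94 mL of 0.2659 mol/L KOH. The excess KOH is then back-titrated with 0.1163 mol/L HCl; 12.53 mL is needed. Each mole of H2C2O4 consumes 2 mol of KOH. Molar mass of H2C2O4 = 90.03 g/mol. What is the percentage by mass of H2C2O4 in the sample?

58.6%

Total n(KOH) added = 0.2659 x 0.04394 = 0.01168 mol.
n(HCl) used = 0.1163 x 0.01253 = 0.001457 mol, which equals the excess n(KOH).
So n(KOH) consumed by the sample = 0.01168 - 0.001457 = 0.01023 mol.
n(H2C2O4) = 0.01023 / 2 = 0.005113 mol.
mass H2C2O4 = 0.005113 x 90.03 = 0.4603 g, so %H2C2O4 = 0.4603/0.7858 x 100 = 58.6%.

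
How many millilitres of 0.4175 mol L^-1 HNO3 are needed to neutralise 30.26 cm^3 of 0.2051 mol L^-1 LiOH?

14.9 mL

n(LiOH) = 0.2051 mol/L x 0.03026 L = 0.006206 mol.
At equivalence n(HNO3) = n(LiOH) = 0.006206 mol.
V(HNO3) = 0.006206 / 0.4175 = 0.01487 L = 14.9 mL.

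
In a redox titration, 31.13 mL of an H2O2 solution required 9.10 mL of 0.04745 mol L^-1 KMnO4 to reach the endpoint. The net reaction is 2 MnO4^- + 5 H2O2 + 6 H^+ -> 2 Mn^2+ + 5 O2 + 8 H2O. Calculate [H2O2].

0.0347 M

n(KMnO4) = 0.04745 x 0.009100 = 0.0004318 mol.
From the balanced equation, 2 mol KMnO4 reacts with 5 mol H2O2, so n(H2O2) = 0.0004318 x 5/2 = 0.001079 mol.
[H2O2] = 0.001079 / 0.03113 L = 0.0347 M.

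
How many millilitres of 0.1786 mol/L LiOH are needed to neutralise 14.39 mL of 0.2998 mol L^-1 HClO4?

24.2 mL

n(HClO4) = 0.2998 mol/L x 0.01439 L = 0.004314 mol.
At equivalence n(LiOH) = n(HClO4) = 0.004314 mol.
V(LiOH) = 0.004314 / 0.1786 = 0.02416 L = 24.2 mL.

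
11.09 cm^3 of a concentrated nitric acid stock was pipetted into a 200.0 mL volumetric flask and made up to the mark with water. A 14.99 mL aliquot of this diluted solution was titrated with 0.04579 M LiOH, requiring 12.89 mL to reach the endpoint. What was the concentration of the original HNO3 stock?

0.710 M

n(LiOH) = 0.04579 x 0.01289 = 0.0005902 mol.
n(HNO3) in the aliquot = 0.0005902 mol.
[diluted HNO3] = 0.0005902 / 0.01499 = 0.03938 M.
Dilution factor = 200.0/11.09 = 18.03, so [stock] = 0.03938 x 18.03 = 0.710 M.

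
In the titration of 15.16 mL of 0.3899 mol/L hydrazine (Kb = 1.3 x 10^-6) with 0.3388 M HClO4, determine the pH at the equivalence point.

n(N2H4) = 0.3899 x 0.01516 = 0.005911 mol; V(HClO4) at equivalence = 0.005911/0.3388 = 0.01745 L.
At equivalence the base is fully converted to N2H5+; total volume = 0.03261 L, so [N2H5+] = 0.005911/0.03261 = 0.1813 M.
Ka(N2H5+) = Kw/Kb = 1.0e-14 / 1.3 x 10^-6 = 7.69e-9.
[H^+] = sqrt(Ka x [N2H5+]) = sqrt(7.69e-9 x 0.1813) = 3.73e-5 M.
pH = -log(3.73e-5) = 4.43.

4.43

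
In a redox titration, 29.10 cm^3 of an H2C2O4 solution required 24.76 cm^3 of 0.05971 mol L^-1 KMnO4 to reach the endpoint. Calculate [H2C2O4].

0.127 M

n(KMnO4) = 0.05971 x 0.02476 = 0.001478 mol.
From the balanced equation, 2 mol KMnO4 reacts with 5 mol H2C2O4, so n(H2C2O4) = 0.001478 x 5/2 = 0.003696 mol.
[H2C2O4] = 0.003696 / 0.02910 L = 0.127 M.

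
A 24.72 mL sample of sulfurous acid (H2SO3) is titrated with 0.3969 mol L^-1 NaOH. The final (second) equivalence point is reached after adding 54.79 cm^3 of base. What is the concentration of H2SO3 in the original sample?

0.440 M

n(NaOH) = 0.3969 x 0.05479 = 0.02175 mol.
At the final (second) equivalence point, 2 mol OH^- react per mol H2SO3, so n(H2SO3) = 0.02175 / 2 = 0.01087 mol.
[H2SO3] = 0.01087 / 0.02472 L = 0.440 M.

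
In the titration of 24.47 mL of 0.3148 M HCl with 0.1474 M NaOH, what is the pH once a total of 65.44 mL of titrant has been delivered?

12.33

n(acid) = 0.3148 x 0.02447 = 0.007703 mol; n(NaOH) added = 0.1474 x 0.06544 = 0.009646 mol.
Base is in excess by 0.009646 - 0.007703 = 0.001943 mol in a total volume of 0.08991 L.
[OH^-] = 0.001943/0.08991 = 0.02161 M, so pOH = 1.67 and pH = 14.00 - 1.67 = 12.33.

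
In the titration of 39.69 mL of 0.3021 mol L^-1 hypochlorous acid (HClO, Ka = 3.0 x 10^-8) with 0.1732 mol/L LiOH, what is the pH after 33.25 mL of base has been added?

Initial n(HClO) = 0.3021 x 0.03969 = 0.01199 mol.
n(LiOH) added = 0.1732 x 0.03325 = 0.005759 mol, converting that many moles of HClO to ClO-.
Remaining n(HClO) = 0.006231 mol; n(ClO-) = 0.005759 mol.
By Henderson-Hasselbalch, pH = pKa + log([A^-]/[HA]) = 7.52 + log(0.005759/0.006231) = 7.52 + (-0.03) = 7.49.

7.49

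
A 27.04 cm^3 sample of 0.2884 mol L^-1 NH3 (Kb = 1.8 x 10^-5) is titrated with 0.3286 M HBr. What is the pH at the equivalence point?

n(NH3) = 0.2884 x 0.02704 = 0.007798 mol; V(HBr) at equivalence = 0.007798/0.3286 = 0.02373 L.
At equivalence the base is fully converted to NH4+; total volume = 0.05077 L, so [NH4+] = 0.007798/0.05077 = 0.1536 M.
Ka(NH4+) = Kw/Kb = 1.0e-14 / 1.8 x 10^-5 = 5.56e-10.
[H^+] = sqrt(Ka x [NH4+]) = sqrt(5.56e-10 x 0.1536) = 9.24e-6 M.
pH = -log(9.24e-6) = 5.03.

5.03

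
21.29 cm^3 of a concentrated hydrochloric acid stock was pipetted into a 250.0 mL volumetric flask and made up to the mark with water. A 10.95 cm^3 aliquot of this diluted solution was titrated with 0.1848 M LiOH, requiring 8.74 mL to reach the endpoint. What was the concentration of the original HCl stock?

n(LiOH) = 0.1848 x 0.008740 = 0.001615 mol.
n(HCl) in the aliquot = 0.001615 mol.
[diluted HCl] = 0.001615 / 0.01095 = 0.1475 M.
Dilution factor = 250.0/21.29 = 11.74, so [stock] = 0.1475 x 11.74 = 1.73 M.

1.73 M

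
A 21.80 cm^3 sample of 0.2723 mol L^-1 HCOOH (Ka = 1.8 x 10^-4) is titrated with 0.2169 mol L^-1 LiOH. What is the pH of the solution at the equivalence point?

8.41

n(HCOOH) = 0.2723 x 0.02180 = 0.005936 mol; V(LiOH) at equivalence = 0.005936/0.2169 = 0.02737 L.
At equivalence all the acid is converted to HCOO-; total volume = 0.02180 + 0.02737 = 0.04917 L, so [HCOO-] = 0.005936/0.04917 = 0.1207 M.
Kb = Kw/Ka = 1.0e-14 / 1.8 x 10^-4 = 5.56e-11.
[OH^-] = sqrt(Kb x [HCOO-]) = sqrt(5.56e-11 x 0.1207) = 2.59e-6 M.
pOH = 5.59, so pH = 14.00 - 5.59 = 8.41.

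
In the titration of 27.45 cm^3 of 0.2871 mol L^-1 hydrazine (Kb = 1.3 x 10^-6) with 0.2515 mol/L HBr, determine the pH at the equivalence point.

4.49

n(N2H4) = 0.2871 x 0.02745 = 0.007881 mol; V(HBr) at equivalence = 0.007881/0.2515 = 0.03134 L.
At equivalence the base is fully converted to N2H5+; total volume = 0.05879 L, so [N2H5+] = 0.007881/0.05879 = 0.1341 M.
Ka(N2H5+) = Kw/Kb = 1.0e-14 / 1.3 x 10^-6 = 7.69e-9.
[H^+] = sqrt(Ka x [N2H5+]) = sqrt(7.69e-9 x 0.1341) = 3.21e-5 M.
pH = -log(3.21e-5) = 4.49.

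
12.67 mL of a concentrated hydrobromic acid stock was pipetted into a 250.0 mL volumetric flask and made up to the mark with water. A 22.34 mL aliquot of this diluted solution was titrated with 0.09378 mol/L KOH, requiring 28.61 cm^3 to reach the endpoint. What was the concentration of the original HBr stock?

n(KOH) = 0.09378 x 0.02861 = 0.002683 mol.
n(HBr) in the aliquot = 0.002683 mol.
[diluted HBr] = 0.002683 / 0.02234 = 0.1201 M.
Dilution factor = 250.0/12.67 = 19.73, so [stock] = 0.1201 x 19.73 = 2.37 M.

2.37 M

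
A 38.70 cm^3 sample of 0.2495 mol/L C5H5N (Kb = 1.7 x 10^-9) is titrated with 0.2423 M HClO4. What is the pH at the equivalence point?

3.07

n(C5H5N) = 0.2495 x 0.03870 = 0.009656 mol; V(HClO4) at equivalence = 0.009656/0.2423 = 0.03985 L.
At equivalence the base is fully converted to C5H5NH+; total volume = 0.07855 L, so [C5H5NH+] = 0.009656/0.07855 = 0.1229 M.
Ka(C5H5NH+) = Kw/Kb = 1.0e-14 / 1.7 x 10^-9 = 5.88e-6.
[H^+] = sqrt(Ka x [C5H5NH+]) = sqrt(5.88e-6 x 0.1229) = 0.000850 M.
pH = -log(0.000850) = 3.07.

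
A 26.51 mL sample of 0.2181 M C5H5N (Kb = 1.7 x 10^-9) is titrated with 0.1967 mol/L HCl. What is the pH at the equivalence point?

n(C5H5N) = 0.2181 x 0.02651 = 0.005782 mol; V(HCl) at equivalence = 0.005782/0.1967 = 0.02939 L.
At equivalence the base is fully converted to C5H5NH+; total volume = 0.05590 L, so [C5H5NH+] = 0.005782/0.05590 = 0.1034 M.
Ka(C5H5NH+) = Kw/Kb = 1.0e-14 / 1.7 x 10^-9 = 5.88e-6.
[H^+] = sqrt(Ka x [C5H5NH+]) = sqrt(5.88e-6 x 0.1034) = 0.000780 M.
pH = -log(0.000780) = 3.11.

3.11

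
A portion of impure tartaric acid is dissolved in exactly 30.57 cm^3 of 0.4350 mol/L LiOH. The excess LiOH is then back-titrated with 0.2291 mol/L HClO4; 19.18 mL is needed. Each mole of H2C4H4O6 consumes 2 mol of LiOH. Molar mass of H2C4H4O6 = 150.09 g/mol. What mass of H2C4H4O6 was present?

Total n(LiOH) added = 0.4350 x 0.03057 = 0.01330 mol.
n(HClO4) used = 0.2291 x 0.01918 = 0.004394 mol, which equals the excess n(LiOH).
So n(LiOH) consumed by the sample = 0.01330 - 0.004394 = 0.008904 mol.
n(H2C4H4O6) = 0.008904 / 2 = 0.004452 mol.
mass = 0.004452 mol x 150.09 g/mol = 0.668 g.

0.668 g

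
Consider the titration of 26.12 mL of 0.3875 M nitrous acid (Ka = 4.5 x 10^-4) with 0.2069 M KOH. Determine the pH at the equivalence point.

8.24

n(HNO2) = 0.3875 x 0.02612 = 0.01012 mol; V(KOH) at equivalence = 0.01012/0.2069 = 0.04892 L.
At equivalence all the acid is converted to NO2-; total volume = 0.02612 + 0.04892 = 0.07504 L, so [NO2-] = 0.01012/0.07504 = 0.1349 M.
Kb = Kw/Ka = 1.0e-14 / 4.5 x 10^-4 = 2.22e-11.
[OH^-] = sqrt(Kb x [NO2-]) = sqrt(2.22e-11 x 0.1349) = 1.73e-6 M.
pOH = 5.76, so pH = 14.00 - 5.76 = 8.24.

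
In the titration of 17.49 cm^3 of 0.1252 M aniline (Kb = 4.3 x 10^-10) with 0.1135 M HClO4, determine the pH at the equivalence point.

n(C6H5NH2) = 0.1252 x 0.01749 = 0.002190 mol; V(HClO4) at equivalence = 0.002190/0.1135 = 0.01929 L.
At equivalence the base is fully converted to C6H5NH3+; total volume = 0.03678 L, so [C6H5NH3+] = 0.002190/0.03678 = 0.05953 M.
Ka(C6H5NH3+) = Kw/Kb = 1.0e-14 / 4.3 x 10^-10 = 2.33e-5.
[H^+] = sqrt(Ka x [C6H5NH3+]) = sqrt(2.33e-5 x 0.05953) = 0.00118 M.
pH = -log(0.00118) = 2.93.

2.93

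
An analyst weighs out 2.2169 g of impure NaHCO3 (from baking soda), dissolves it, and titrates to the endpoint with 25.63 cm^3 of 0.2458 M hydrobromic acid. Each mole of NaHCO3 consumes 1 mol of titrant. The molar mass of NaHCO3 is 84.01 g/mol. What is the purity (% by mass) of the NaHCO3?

n(HBr) = 0.2458 x 0.02563 = 0.006300 mol.
n(NaHCO3) = 0.006300 / 1 = 0.006300 mol.
mass of NaHCO3 = 0.006300 x 84.01 = 0.5293 g.
% purity = 0.5293 / 2.2169 x 100 = 23.9%.

23.9%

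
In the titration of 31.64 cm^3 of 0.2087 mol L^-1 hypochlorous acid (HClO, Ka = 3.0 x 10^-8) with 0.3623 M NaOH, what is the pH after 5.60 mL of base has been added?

7.17

Initial n(HClO) = 0.2087 x 0.03164 = 0.006603 mol.
n(NaOH) added = 0.3623 x 0.005600 = 0.002029 mol, converting that many moles of HClO to ClO-.
Remaining n(HClO) = 0.004574 mol; n(ClO-) = 0.002029 mol.
By Henderson-Hasselbalch, pH = pKa + log([A^-]/[HA]) = 7.52 + log(0.002029/0.004574) = 7.52 + (-0.35) = 7.17.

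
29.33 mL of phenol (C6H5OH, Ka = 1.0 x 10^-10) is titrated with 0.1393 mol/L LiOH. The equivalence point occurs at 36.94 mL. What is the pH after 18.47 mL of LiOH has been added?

18.47 mL is exactly half the equivalence volume (36.94/2), i.e. the half-equivalence point.
There, n(HA) = n(A^-), so pH = pKa = -log(1.0 x 10^-10) = 10.00.

10.00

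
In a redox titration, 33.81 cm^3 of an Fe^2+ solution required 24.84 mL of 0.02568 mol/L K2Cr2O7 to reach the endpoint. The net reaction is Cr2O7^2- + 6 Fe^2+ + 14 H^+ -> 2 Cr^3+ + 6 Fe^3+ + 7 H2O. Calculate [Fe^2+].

n(K2Cr2O7) = 0.02568 x 0.02484 = 0.0006379 mol.
From the balanced equation, 1 mol K2Cr2O7 reacts with 6 mol Fe^2+, so n(Fe^2+) = 0.0006379 x 6/1 = 0.003827 mol.
[Fe^2+] = 0.003827 / 0.03381 L = 0.113 M.

0.113 M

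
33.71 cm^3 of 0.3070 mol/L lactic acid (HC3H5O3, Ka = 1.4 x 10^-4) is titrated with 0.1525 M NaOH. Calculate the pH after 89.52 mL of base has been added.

n(acid) = 0.3070 x 0.03371 = 0.01035 mol; n(NaOH) added = 0.1525 x 0.08952 = 0.01365 mol.
Base is in excess by 0.01365 - 0.01035 = 0.003303 mol in a total volume of 0.1232 L.
[OH^-] = 0.003303/0.1232 = 0.02680 M, so pOH = 1.57 and pH = 14.00 - 1.57 = 12.43.

12.43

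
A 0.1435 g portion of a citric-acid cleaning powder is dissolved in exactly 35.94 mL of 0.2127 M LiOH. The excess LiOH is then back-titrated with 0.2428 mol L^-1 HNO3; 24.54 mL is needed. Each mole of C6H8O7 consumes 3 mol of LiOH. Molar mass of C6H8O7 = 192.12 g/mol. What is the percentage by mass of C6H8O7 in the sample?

75.2%

Total n(LiOH) added = 0.2127 x 0.03594 = 0.007644 mol.
n(HNO3) used = 0.2428 x 0.02454 = 0.005958 mol, which equals the excess n(LiOH).
So n(LiOH) consumed by the sample = 0.007644 - 0.005958 = 0.001686 mol.
n(C6H8O7) = 0.001686 / 3 = 0.0005620 mol.
mass C6H8O7 = 0.0005620 x 192.12 = 0.1080 g, so %C6H8O7 = 0.1080/0.1435 x 100 = 75.2%.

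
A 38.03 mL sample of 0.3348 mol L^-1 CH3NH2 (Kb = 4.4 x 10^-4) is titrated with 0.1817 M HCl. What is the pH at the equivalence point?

5.79

n(CH3NH2) = 0.3348 x 0.03803 = 0.01273 mol; V(HCl) at equivalence = 0.01273/0.1817 = 0.07007 L.
At equivalence the base is fully converted to CH3NH3+; total volume = 0.1081 L, so [CH3NH3+] = 0.01273/0.1081 = 0.1178 M.
Ka(CH3NH3+) = Kw/Kb = 1.0e-14 / 4.4 x 10^-4 = 2.27e-11.
[H^+] = sqrt(Ka x [CH3NH3+]) = sqrt(2.27e-11 x 0.1178) = 1.64e-6 M.
pH = -log(1.64e-6) = 5.79.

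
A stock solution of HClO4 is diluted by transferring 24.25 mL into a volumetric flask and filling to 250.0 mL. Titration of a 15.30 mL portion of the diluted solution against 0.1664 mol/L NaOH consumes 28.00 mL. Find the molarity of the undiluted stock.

n(NaOH) = 0.1664 x 0.02800 = 0.004659 mol.
n(HClO4) in the aliquot = 0.004659 mol.
[diluted HClO4] = 0.004659 / 0.01530 = 0.3045 M.
Dilution factor = 250.0/24.25 = 10.31, so [stock] = 0.3045 x 10.31 = 3.14 M.

3.14 M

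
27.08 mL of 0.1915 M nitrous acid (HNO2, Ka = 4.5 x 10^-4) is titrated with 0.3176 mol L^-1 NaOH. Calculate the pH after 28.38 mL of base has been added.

12.84

n(acid) = 0.1915 x 0.02708 = 0.005186 mol; n(NaOH) added = 0.3176 x 0.02838 = 0.009013 mol.
Base is in excess by 0.009013 - 0.005186 = 0.003828 mol in a total volume of 0.05546 L.
[OH^-] = 0.003828/0.05546 = 0.06902 M, so pOH = 1.16 and pH = 14.00 - 1.16 = 12.84.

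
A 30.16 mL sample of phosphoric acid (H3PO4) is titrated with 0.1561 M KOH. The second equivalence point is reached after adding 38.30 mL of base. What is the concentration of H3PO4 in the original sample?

0.0991 M

n(KOH) = 0.1561 x 0.03830 = 0.005979 mol.
At the second equivalence point, 2 mol OH^- react per mol H3PO4, so n(H3PO4) = 0.005979 / 2 = 0.002989 mol.
[H3PO4] = 0.002989 / 0.03016 L = 0.0991 M.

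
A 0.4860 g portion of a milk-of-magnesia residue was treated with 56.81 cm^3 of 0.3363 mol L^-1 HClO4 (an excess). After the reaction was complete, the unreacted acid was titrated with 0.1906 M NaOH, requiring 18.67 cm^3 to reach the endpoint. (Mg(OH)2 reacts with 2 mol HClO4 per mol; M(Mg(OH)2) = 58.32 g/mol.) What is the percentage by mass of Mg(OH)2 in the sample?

93.3%

Total n(HClO4) added = 0.3363 x 0.05681 = 0.01911 mol.
n(NaOH) used = 0.1906 x 0.01867 = 0.003559 mol, which equals the excess n(HClO4).
So n(HClO4) consumed by the sample = 0.01911 - 0.003559 = 0.01555 mol.
n(Mg(OH)2) = 0.01555 / 2 = 0.007773 mol.
mass Mg(OH)2 = 0.007773 x 58.32 = 0.4533 g, so %Mg(OH)2 = 0.4533/0.4860 x 100 = 93.3%.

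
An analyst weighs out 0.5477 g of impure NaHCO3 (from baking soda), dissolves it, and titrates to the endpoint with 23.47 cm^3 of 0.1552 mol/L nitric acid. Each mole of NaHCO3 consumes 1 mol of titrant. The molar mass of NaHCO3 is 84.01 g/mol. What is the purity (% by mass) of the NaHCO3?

n(HNO3) = 0.1552 x 0.02347 = 0.003643 mol.
n(NaHCO3) = 0.003643 / 1 = 0.003643 mol.
mass of NaHCO3 = 0.003643 x 84.01 = 0.3060 g.
% purity = 0.3060 / 0.5477 x 100 = 55.9%.

55.9%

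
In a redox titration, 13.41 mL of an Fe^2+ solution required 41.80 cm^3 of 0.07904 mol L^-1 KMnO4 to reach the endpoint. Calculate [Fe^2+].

n(KMnO4) = 0.07904 x 0.04180 = 0.003304 mol.
From the balanced equation, 1 mol KMnO4 reacts with 5 mol Fe^2+, so n(Fe^2+) = 0.003304 x 5/1 = 0.01652 mol.
[Fe^2+] = 0.01652 / 0.01341 L = 1.23 M.

1.23 M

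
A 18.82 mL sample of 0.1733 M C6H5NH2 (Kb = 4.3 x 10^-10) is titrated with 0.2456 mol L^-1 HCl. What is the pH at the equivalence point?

n(C6H5NH2) = 0.1733 x 0.01882 = 0.003262 mol; V(HCl) at equivalence = 0.003262/0.2456 = 0.01328 L.
At equivalence the base is fully converted to C6H5NH3+; total volume = 0.03210 L, so [C6H5NH3+] = 0.003262/0.03210 = 0.1016 M.
Ka(C6H5NH3+) = Kw/Kb = 1.0e-14 / 4.3 x 10^-10 = 2.33e-5.
[H^+] = sqrt(Ka x [C6H5NH3+]) = sqrt(2.33e-5 x 0.1016) = 0.00154 M.
pH = -log(0.00154) = 2.81.

2.81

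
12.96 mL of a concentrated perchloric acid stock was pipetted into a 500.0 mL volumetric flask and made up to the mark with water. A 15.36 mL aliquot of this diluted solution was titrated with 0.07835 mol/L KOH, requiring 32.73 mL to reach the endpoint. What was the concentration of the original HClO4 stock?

6.44 M

n(KOH) = 0.07835 x 0.03273 = 0.002564 mol.
n(HClO4) in the aliquot = 0.002564 mol.
[diluted HClO4] = 0.002564 / 0.01536 = 0.1670 M.
Dilution factor = 500.0/12.96 = 38.58, so [stock] = 0.1670 x 38.58 = 6.44 M.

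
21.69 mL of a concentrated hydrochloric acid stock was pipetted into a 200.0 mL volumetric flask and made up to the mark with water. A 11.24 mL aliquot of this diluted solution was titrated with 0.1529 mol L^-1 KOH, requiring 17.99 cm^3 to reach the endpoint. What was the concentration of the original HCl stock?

n(KOH) = 0.1529 x 0.01799 = 0.002751 mol.
n(HCl) in the aliquot = 0.002751 mol.
[diluted HCl] = 0.002751 / 0.01124 = 0.2447 M.
Dilution factor = 200.0/21.69 = 9.221, so [stock] = 0.2447 x 9.221 = 2.26 M.

2.26 M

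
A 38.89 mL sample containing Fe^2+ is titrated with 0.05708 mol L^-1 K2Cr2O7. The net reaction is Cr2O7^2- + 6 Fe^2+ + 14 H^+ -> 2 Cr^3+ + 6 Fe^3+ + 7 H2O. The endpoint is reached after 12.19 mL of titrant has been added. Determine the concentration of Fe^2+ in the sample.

0.107 M

n(K2Cr2O7) = 0.05708 x 0.01219 = 0.0006958 mol.
From the balanced equation, 1 mol K2Cr2O7 reacts with 6 mol Fe^2+, so n(Fe^2+) = 0.0006958 x 6/1 = 0.004175 mol.
[Fe^2+] = 0.004175 / 0.03889 L = 0.107 M.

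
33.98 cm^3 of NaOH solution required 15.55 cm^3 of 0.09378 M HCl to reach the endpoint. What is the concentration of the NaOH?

n(HCl) delivered = 0.09378 x 0.01555 = 0.001458 mol.
For a 1:1 reaction, n(NaOH) = 0.001458 mol.
[NaOH] = 0.001458 mol / 0.03398 L = 0.0429 M.

0.0429 M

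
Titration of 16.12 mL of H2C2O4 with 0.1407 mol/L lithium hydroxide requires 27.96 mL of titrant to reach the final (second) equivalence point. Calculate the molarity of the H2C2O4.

0.122 M

n(LiOH) = 0.1407 x 0.02796 = 0.003934 mol.
At the final (second) equivalence point, 2 mol OH^- react per mol H2C2O4, so n(H2C2O4) = 0.003934 / 2 = 0.001967 mol.
[H2C2O4] = 0.001967 / 0.01612 L = 0.122 M.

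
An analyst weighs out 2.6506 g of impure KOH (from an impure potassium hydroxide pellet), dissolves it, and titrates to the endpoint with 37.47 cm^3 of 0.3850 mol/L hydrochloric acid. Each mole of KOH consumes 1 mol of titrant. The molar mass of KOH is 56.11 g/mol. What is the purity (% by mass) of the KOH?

n(HCl) = 0.3850 x 0.03747 = 0.01443 mol.
n(KOH) = 0.01443 / 1 = 0.01443 mol.
mass of KOH = 0.01443 x 56.11 = 0.8094 g.
% purity = 0.8094 / 2.6506 x 100 = 30.5%.

30.5%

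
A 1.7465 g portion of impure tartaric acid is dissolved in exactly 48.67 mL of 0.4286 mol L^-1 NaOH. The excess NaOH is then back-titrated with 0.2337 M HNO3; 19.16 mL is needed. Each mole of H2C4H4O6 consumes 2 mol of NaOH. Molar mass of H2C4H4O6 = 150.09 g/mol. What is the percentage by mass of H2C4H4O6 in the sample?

Total n(NaOH) added = 0.4286 x 0.04867 = 0.02086 mol.
n(HNO3) used = 0.2337 x 0.01916 = 0.004478 mol, which equals the excess n(NaOH).
So n(NaOH) consumed by the sample = 0.02086 - 0.004478 = 0.01638 mol.
n(H2C4H4O6) = 0.01638 / 2 = 0.008191 mol.
mass H2C4H4O6 = 0.008191 x 150.09 = 1.229 g, so %H2C4H4O6 = 1.229/1.7465 x 100 = 70.4%.

70.4%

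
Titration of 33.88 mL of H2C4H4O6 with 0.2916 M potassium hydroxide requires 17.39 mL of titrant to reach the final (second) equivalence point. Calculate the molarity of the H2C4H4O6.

n(KOH) = 0.2916 x 0.01739 = 0.005071 mol.
At the final (second) equivalence point, 2 mol OH^- react per mol H2C4H4O6, so n(H2C4H4O6) = 0.005071 / 2 = 0.002535 mol.
[H2C4H4O6] = 0.002535 / 0.03388 L = 0.0748 M.

0.0748 M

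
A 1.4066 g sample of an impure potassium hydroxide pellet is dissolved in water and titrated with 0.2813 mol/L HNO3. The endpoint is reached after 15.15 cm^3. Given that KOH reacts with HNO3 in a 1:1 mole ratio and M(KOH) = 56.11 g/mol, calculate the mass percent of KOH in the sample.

17.0%

n(HNO3) = 0.2813 x 0.01515 = 0.004262 mol.
n(KOH) = 0.004262 / 1 = 0.004262 mol.
mass of KOH = 0.004262 x 56.11 = 0.2391 g.
% purity = 0.2391 / 1.4066 x 100 = 17.0%.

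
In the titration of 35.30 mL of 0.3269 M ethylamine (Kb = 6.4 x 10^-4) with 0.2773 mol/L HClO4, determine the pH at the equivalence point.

5.81

n(C2H5NH2) = 0.3269 x 0.03530 = 0.01154 mol; V(HClO4) at equivalence = 0.01154/0.2773 = 0.04161 L.
At equivalence the base is fully converted to C2H5NH3+; total volume = 0.07691 L, so [C2H5NH3+] = 0.01154/0.07691 = 0.1500 M.
Ka(C2H5NH3+) = Kw/Kb = 1.0e-14 / 6.4 x 10^-4 = 1.56e-11.
[H^+] = sqrt(Ka x [C2H5NH3+]) = sqrt(1.56e-11 x 0.1500) = 1.53e-6 M.
pH = -log(1.53e-6) = 5.81.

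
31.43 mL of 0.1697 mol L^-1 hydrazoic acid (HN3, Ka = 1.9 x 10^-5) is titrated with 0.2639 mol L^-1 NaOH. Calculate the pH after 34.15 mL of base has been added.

n(acid) = 0.1697 x 0.03143 = 0.005334 mol; n(NaOH) added = 0.2639 x 0.03415 = 0.009012 mol.
Base is in excess by 0.009012 - 0.005334 = 0.003679 mol in a total volume of 0.06558 L.
[OH^-] = 0.003679/0.06558 = 0.05609 M, so pOH = 1.25 and pH = 14.00 - 1.25 = 12.75.

12.75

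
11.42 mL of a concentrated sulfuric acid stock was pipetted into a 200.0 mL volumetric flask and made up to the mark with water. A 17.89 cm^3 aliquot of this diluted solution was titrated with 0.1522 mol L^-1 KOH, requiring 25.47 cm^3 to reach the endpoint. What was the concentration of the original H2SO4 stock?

n(KOH) = 0.1522 x 0.02547 = 0.003877 mol.
n(H2SO4) in the aliquot = 0.003877 x 1/2 = 0.001938 mol.
[diluted H2SO4] = 0.001938 / 0.01789 = 0.1083 M.
Dilution factor = 200.0/11.42 = 17.51, so [stock] = 0.1083 x 17.51 = 1.90 M.

1.90 M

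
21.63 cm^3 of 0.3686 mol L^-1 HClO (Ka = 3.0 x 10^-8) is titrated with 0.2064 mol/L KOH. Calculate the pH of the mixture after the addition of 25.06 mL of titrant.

Initial n(HClO) = 0.3686 x 0.02163 = 0.007973 mol.
n(KOH) added = 0.2064 x 0.02506 = 0.005172 mol, converting that many moles of HClO to ClO-.
Remaining n(HClO) = 0.002800 mol; n(ClO-) = 0.005172 mol.
By Henderson-Hasselbalch, pH = pKa + log([A^-]/[HA]) = 7.52 + log(0.005172/0.002800) = 7.52 + (+0.27) = 7.79.

7.79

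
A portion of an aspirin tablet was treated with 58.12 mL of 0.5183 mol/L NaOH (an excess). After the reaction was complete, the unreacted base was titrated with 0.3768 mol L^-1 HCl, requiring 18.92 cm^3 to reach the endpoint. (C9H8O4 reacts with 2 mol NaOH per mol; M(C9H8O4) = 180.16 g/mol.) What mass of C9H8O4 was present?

Total n(NaOH) added = 0.5183 x 0.05812 = 0.03012 mol.
n(HCl) used = 0.3768 x 0.01892 = 0.007129 mol, which equals the excess n(NaOH).
So n(NaOH) consumed by the sample = 0.03012 - 0.007129 = 0.02299 mol.
n(C9H8O4) = 0.02299 / 2 = 0.01150 mol.
mass = 0.01150 mol x 180.16 g/mol = 2.07 g.

2.07 g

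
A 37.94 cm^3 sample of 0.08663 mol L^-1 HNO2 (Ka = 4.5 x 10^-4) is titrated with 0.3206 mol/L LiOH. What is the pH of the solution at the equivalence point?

8.09

n(HNO2) = 0.08663 x 0.03794 = 0.003287 mol; V(LiOH) at equivalence = 0.003287/0.3206 = 0.01025 L.
At equivalence all the acid is converted to NO2-; total volume = 0.03794 + 0.01025 = 0.04819 L, so [NO2-] = 0.003287/0.04819 = 0.06820 M.
Kb = Kw/Ka = 1.0e-14 / 4.5 x 10^-4 = 2.22e-11.
[OH^-] = sqrt(Kb x [NO2-]) = sqrt(2.22e-11 x 0.06820) = 1.23e-6 M.
pOH = 5.91, so pH = 14.00 - 5.91 = 8.09.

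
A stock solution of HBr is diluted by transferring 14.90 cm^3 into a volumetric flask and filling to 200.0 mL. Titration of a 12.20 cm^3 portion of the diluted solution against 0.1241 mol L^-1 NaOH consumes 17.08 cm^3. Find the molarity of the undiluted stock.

2.33 M

n(NaOH) = 0.1241 x 0.01708 = 0.002120 mol.
n(HBr) in the aliquot = 0.002120 mol.
[diluted HBr] = 0.002120 / 0.01220 = 0.1737 M.
Dilution factor = 200.0/14.90 = 13.42, so [stock] = 0.1737 x 13.42 = 2.33 M.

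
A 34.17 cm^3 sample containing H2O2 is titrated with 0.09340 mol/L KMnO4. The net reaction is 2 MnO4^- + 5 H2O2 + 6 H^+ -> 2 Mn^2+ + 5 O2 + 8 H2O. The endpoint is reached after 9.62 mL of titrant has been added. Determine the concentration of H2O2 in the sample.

n(KMnO4) = 0.09340 x 0.009620 = 0.0008985 mol.
From the balanced equation, 2 mol KMnO4 reacts with 5 mol H2O2, so n(H2O2) = 0.0008985 x 5/2 = 0.002246 mol.
[H2O2] = 0.002246 / 0.03417 L = 0.0657 M.

0.0657 M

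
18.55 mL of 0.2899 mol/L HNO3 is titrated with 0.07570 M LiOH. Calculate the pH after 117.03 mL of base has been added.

12.41

n(acid) = 0.2899 x 0.01855 = 0.005378 mol; n(LiOH) added = 0.07570 x 0.1170 = 0.008859 mol.
Base is in excess by 0.008859 - 0.005378 = 0.003482 mol in a total volume of 0.1356 L.
[OH^-] = 0.003482/0.1356 = 0.02568 M, so pOH = 1.59 and pH = 14.00 - 1.59 = 12.41.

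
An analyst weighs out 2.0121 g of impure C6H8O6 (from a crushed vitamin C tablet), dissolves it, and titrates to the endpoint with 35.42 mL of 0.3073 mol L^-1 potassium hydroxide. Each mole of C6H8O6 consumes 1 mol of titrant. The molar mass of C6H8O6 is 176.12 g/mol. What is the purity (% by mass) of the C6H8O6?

n(KOH) = 0.3073 x 0.03542 = 0.01088 mol.
n(C6H8O6) = 0.01088 / 1 = 0.01088 mol.
mass of C6H8O6 = 0.01088 x 176.12 = 1.917 g.
% purity = 1.917 / 2.0121 x 100 = 95.3%.

95.3%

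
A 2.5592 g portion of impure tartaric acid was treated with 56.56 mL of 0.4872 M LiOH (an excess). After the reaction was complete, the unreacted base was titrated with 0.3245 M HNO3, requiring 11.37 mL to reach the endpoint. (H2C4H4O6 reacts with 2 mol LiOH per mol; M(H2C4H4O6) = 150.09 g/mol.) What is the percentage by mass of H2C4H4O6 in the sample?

Total n(LiOH) added = 0.4872 x 0.05656 = 0.02756 mol.
n(HNO3) used = 0.3245 x 0.01137 = 0.003690 mol, which equals the excess n(LiOH).
So n(LiOH) consumed by the sample = 0.02756 - 0.003690 = 0.02387 mol.
n(H2C4H4O6) = 0.02387 / 2 = 0.01193 mol.
mass H2C4H4O6 = 0.01193 x 150.09 = 1.791 g, so %H2C4H4O6 = 1.791/2.5592 x 100 = 70.0%.

70.0%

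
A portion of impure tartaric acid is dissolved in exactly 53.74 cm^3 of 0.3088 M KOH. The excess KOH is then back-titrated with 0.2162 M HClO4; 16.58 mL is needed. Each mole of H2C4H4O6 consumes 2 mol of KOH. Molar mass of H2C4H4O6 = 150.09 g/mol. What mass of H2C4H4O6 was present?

Total n(KOH) added = 0.3088 x 0.05374 = 0.01659 mol.
n(HClO4) used = 0.2162 x 0.01658 = 0.003585 mol, which equals the excess n(KOH).
So n(KOH) consumed by the sample = 0.01659 - 0.003585 = 0.01301 mol.
n(H2C4H4O6) = 0.01301 / 2 = 0.006505 mol.
mass = 0.006505 mol x 150.09 g/mol = 0.976 g.

0.976 g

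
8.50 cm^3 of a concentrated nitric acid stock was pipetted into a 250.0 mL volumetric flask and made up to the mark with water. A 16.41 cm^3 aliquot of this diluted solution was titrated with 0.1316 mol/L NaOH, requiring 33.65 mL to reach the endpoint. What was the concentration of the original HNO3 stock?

n(NaOH) = 0.1316 x 0.03365 = 0.004428 mol.
n(HNO3) in the aliquot = 0.004428 mol.
[diluted HNO3] = 0.004428 / 0.01641 = 0.2699 M.
Dilution factor = 250.0/8.500 = 29.41, so [stock] = 0.2699 x 29.41 = 7.94 M.

7.94 M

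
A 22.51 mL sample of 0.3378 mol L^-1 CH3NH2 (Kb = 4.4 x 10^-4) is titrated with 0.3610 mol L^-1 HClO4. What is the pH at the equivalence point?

5.70

n(CH3NH2) = 0.3378 x 0.02251 = 0.007604 mol; V(HClO4) at equivalence = 0.007604/0.3610 = 0.02106 L.
At equivalence the base is fully converted to CH3NH3+; total volume = 0.04357 L, so [CH3NH3+] = 0.007604/0.04357 = 0.1745 M.
Ka(CH3NH3+) = Kw/Kb = 1.0e-14 / 4.4 x 10^-4 = 2.27e-11.
[H^+] = sqrt(Ka x [CH3NH3+]) = sqrt(2.27e-11 x 0.1745) = 1.99e-6 M.
pH = -log(1.99e-6) = 5.70.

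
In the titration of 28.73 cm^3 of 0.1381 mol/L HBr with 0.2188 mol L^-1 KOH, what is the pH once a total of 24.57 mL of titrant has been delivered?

12.42

n(acid) = 0.1381 x 0.02873 = 0.003968 mol; n(KOH) added = 0.2188 x 0.02457 = 0.005376 mol.
Base is in excess by 0.005376 - 0.003968 = 0.001408 mol in a total volume of 0.05330 L.
[OH^-] = 0.001408/0.05330 = 0.02642 M, so pOH = 1.58 and pH = 14.00 - 1.58 = 12.42.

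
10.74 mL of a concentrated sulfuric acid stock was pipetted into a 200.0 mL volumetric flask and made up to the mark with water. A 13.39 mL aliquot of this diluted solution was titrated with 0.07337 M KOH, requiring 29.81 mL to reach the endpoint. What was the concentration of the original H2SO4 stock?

n(KOH) = 0.07337 x 0.02981 = 0.002187 mol.
n(H2SO4) in the aliquot = 0.002187 x 1/2 = 0.001094 mol.
[diluted H2SO4] = 0.001094 / 0.01339 = 0.08167 M.
Dilution factor = 200.0/10.74 = 18.62, so [stock] = 0.08167 x 18.62 = 1.52 M.

1.52 M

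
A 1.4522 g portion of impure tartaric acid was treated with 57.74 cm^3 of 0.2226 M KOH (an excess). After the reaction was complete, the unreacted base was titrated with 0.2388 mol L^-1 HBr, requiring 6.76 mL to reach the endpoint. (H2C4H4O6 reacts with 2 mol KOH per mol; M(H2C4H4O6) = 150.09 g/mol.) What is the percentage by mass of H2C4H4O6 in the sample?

Total n(KOH) added = 0.2226 x 0.05774 = 0.01285 mol.
n(HBr) used = 0.2388 x 0.006760 = 0.001614 mol, which equals the excess n(KOH).
So n(KOH) consumed by the sample = 0.01285 - 0.001614 = 0.01124 mol.
n(H2C4H4O6) = 0.01124 / 2 = 0.005619 mol.
mass H2C4H4O6 = 0.005619 x 150.09 = 0.8434 g, so %H2C4H4O6 = 0.8434/1.4522 x 100 = 58.1%.

58.1%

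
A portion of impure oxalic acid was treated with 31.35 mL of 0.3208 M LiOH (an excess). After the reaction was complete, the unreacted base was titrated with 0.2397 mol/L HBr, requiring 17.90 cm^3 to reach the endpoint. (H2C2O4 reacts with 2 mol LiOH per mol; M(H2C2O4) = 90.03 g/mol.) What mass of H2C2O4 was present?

Total n(LiOH) added = 0.3208 x 0.03135 = 0.01006 mol.
n(HBr) used = 0.2397 x 0.01790 = 0.004291 mol, which equals the excess n(LiOH).
So n(LiOH) consumed by the sample = 0.01006 - 0.004291 = 0.005766 mol.
n(H2C2O4) = 0.005766 / 2 = 0.002883 mol.
mass = 0.002883 mol x 90.03 g/mol = 0.260 g.

0.260 g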